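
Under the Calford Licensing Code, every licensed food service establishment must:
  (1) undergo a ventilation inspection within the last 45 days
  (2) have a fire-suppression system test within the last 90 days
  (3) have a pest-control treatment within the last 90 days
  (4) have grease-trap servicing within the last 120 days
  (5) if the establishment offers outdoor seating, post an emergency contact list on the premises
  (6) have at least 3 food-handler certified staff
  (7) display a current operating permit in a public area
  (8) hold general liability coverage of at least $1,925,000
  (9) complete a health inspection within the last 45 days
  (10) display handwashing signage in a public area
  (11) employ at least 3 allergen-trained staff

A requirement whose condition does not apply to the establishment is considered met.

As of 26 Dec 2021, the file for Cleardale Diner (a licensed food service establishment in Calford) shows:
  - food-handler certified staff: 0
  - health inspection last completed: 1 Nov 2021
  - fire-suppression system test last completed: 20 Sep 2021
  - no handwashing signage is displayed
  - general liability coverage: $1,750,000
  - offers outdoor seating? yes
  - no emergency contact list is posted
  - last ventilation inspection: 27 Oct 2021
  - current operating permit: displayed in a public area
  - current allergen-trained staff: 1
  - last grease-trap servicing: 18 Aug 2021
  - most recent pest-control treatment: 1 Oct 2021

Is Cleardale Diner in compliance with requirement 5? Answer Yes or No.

No

5. condition 'offers outdoor seating' holds; emergency contact list absent → not met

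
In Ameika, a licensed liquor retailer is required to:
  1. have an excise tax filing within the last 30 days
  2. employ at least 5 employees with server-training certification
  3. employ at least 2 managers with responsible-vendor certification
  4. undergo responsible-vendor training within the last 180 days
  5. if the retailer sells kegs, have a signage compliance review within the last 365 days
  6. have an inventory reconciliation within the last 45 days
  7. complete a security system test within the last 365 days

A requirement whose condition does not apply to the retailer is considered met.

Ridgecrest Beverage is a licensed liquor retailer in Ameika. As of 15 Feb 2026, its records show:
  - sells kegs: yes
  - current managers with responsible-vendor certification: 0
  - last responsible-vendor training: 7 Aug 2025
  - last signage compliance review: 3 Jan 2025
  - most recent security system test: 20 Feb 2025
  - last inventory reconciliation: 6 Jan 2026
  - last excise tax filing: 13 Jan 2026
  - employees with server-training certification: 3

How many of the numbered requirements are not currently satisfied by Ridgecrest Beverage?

1. excise tax filing 33 days ago vs limit 30 → not met
2. employees with server-training certification 3 < 5 → not met
3. managers with responsible-vendor certification 0 < 2 → not met
4. responsible-vendor training 192 days ago vs limit 180 → not met
5. condition 'sells kegs' holds; signage compliance review 408 days ago vs limit 365 → not met
6. inventory reconciliation 40 days ago vs limit 45 → met
7. security system test 360 days ago vs limit 365 → met
Not met: 5 of 7

5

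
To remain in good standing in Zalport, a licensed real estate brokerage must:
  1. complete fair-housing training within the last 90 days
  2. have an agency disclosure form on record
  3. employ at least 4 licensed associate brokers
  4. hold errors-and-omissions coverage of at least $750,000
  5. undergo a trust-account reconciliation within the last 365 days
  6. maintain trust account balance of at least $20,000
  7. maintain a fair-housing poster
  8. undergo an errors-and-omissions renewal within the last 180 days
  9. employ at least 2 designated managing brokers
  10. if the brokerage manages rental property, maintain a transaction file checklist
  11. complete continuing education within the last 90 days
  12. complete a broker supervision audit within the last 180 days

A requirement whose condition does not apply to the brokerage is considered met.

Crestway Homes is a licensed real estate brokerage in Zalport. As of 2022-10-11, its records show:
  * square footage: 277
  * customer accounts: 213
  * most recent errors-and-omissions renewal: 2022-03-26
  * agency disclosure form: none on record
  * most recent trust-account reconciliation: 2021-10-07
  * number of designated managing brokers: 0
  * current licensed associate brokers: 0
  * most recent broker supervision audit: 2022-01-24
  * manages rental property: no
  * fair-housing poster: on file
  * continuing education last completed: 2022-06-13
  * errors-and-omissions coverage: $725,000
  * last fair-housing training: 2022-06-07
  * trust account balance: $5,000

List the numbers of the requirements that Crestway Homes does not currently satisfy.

1, 2, 3, 4, 5, 6, 8, 9, 11, 12

1. fair-housing training 126 days ago vs limit 90 → not met
2. agency disclosure form absent → not met
3. licensed associate brokers 0 < 4 → not met
4. errors-and-omissions coverage $725,000 < $750,000 → not met
5. trust-account reconciliation 369 days ago vs limit 365 → not met
6. trust account balance $5,000 < $20,000 → not met
7. fair-housing poster present → met
8. errors-and-omissions renewal 199 days ago vs limit 180 → not met
9. designated managing brokers 0 < 2 → not met
10. condition 'manages rental property' does not hold → requirement n/a → met
11. continuing education 120 days ago vs limit 90 → not met
12. broker supervision audit 260 days ago vs limit 180 → not met
Not met: 1, 2, 3, 4, 5, 6, 8, 9, 11, 12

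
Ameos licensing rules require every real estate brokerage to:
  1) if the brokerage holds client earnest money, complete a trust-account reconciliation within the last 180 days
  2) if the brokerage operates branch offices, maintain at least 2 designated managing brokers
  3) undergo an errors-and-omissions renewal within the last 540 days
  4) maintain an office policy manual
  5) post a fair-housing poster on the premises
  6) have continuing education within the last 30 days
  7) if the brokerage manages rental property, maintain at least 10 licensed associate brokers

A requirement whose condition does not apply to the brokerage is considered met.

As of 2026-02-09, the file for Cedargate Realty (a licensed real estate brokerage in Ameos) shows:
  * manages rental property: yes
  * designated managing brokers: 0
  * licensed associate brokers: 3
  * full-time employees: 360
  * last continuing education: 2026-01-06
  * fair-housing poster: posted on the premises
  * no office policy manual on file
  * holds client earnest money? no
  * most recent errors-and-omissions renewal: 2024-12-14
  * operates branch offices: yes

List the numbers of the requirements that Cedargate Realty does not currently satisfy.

2, 4, 6, 7

1. condition 'holds client earnest money' does not hold → requirement n/a → met
2. condition 'operates branch offices' holds; designated managing brokers 0 < 2 → not met
3. errors-and-omissions renewal 422 days ago vs limit 540 → met
4. office policy manual absent → not met
5. fair-housing poster present → met
6. continuing education 34 days ago vs limit 30 → not met
7. condition 'manages rental property' holds; licensed associate brokers 3 < 10 → not met
Not met: 2, 4, 6, 7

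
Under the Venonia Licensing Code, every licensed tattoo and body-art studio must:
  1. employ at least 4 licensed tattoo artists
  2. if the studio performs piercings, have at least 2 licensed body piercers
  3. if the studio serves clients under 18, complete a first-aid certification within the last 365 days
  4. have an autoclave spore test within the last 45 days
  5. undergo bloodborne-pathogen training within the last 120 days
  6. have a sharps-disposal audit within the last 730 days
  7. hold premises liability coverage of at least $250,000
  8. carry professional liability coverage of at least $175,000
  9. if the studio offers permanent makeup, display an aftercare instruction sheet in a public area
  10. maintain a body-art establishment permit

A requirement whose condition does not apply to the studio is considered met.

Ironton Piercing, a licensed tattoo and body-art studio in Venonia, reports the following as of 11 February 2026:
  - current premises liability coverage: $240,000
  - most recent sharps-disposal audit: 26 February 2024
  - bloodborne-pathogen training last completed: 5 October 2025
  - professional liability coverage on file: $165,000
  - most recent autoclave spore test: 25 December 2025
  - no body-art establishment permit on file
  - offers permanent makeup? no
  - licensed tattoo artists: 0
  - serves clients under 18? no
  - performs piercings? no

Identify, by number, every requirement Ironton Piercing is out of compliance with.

1, 4, 5, 7, 8, 10

1. licensed tattoo artists 0 < 4 → not met
2. condition 'performs piercings' does not hold → requirement n/a → met
3. condition 'serves clients under 18' does not hold → requirement n/a → met
4. autoclave spore test 48 days ago vs limit 45 → not met
5. bloodborne-pathogen training 129 days ago vs limit 120 → not met
6. sharps-disposal audit 716 days ago vs limit 730 → met
7. premises liability coverage $240,000 < $250,000 → not met
8. professional liability coverage $165,000 < $175,000 → not met
9. condition 'offers permanent makeup' does not hold → requirement n/a → met
10. body-art establishment permit absent → not met
Not met: 1, 4, 5, 7, 8, 10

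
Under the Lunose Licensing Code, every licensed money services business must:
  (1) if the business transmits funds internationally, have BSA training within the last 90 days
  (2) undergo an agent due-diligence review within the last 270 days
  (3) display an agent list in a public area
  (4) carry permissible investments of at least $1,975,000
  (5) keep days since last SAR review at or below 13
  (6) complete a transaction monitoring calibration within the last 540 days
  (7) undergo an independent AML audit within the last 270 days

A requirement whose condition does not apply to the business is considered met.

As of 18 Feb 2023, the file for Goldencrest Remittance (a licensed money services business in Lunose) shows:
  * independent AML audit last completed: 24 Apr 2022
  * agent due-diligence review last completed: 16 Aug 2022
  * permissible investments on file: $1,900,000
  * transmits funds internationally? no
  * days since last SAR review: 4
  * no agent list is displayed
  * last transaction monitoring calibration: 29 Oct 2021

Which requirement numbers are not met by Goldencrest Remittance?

1. condition 'transmits funds internationally' does not hold → requirement n/a → met
2. agent due-diligence review 186 days ago vs limit 270 → met
3. agent list absent → not met
4. permissible investments $1,900,000 < $1,975,000 → not met
5. days since last SAR review 4 ≤ 13 → met
6. transaction monitoring calibration 477 days ago vs limit 540 → met
7. independent AML audit 300 days ago vs limit 270 → not met
Not met: 3, 4, 7

3, 4, 7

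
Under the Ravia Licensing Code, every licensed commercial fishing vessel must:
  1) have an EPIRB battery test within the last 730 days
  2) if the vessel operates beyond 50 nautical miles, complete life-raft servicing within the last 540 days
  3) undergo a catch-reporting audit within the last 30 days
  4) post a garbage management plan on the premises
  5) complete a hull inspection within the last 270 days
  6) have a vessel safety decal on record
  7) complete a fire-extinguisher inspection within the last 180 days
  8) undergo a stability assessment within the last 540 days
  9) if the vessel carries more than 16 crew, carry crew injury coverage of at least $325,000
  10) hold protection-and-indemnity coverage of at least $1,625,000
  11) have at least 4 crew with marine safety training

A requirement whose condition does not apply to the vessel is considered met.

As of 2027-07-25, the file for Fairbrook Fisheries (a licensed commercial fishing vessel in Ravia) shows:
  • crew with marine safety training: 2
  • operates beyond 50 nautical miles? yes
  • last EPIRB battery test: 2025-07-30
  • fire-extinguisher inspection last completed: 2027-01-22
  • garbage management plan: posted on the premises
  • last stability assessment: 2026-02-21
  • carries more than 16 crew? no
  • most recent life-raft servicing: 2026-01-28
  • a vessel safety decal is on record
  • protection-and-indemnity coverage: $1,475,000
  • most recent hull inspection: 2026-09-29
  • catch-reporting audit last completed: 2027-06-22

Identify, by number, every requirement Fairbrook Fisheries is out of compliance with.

2, 3, 5, 7, 10, 11

1. EPIRB battery test 725 days ago vs limit 730 → met
2. condition 'operates beyond 50 nautical miles' holds; life-raft servicing 543 days ago vs limit 540 → not met
3. catch-reporting audit 33 days ago vs limit 30 → not met
4. garbage management plan present → met
5. hull inspection 299 days ago vs limit 270 → not met
6. vessel safety decal present → met
7. fire-extinguisher inspection 184 days ago vs limit 180 → not met
8. stability assessment 519 days ago vs limit 540 → met
9. condition 'carries more than 16 crew' does not hold → requirement n/a → met
10. protection-and-indemnity coverage $1,475,000 < $1,625,000 → not met
11. crew with marine safety training 2 < 4 → not met
Not met: 2, 3, 5, 7, 10, 11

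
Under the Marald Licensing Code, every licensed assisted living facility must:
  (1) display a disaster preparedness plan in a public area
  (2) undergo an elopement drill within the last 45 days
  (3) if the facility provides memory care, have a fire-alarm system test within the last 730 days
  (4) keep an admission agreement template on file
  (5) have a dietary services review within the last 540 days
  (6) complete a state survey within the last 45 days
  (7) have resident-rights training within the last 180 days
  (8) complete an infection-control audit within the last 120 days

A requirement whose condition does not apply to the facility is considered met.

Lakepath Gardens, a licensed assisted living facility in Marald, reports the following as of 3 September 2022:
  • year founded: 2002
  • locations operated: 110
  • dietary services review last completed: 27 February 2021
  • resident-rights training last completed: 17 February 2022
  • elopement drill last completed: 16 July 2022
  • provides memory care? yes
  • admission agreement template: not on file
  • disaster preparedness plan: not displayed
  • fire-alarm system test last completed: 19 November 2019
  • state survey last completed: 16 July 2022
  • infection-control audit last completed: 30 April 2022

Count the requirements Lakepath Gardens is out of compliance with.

1. disaster preparedness plan absent → not met
2. elopement drill 49 days ago vs limit 45 → not met
3. condition 'provides memory care' holds; fire-alarm system test 1019 days ago vs limit 730 → not met
4. admission agreement template absent → not met
5. dietary services review 553 days ago vs limit 540 → not met
6. state survey 49 days ago vs limit 45 → not met
7. resident-rights training 198 days ago vs limit 180 → not met
8. infection-control audit 126 days ago vs limit 120 → not met
Not met: 8 of 8

8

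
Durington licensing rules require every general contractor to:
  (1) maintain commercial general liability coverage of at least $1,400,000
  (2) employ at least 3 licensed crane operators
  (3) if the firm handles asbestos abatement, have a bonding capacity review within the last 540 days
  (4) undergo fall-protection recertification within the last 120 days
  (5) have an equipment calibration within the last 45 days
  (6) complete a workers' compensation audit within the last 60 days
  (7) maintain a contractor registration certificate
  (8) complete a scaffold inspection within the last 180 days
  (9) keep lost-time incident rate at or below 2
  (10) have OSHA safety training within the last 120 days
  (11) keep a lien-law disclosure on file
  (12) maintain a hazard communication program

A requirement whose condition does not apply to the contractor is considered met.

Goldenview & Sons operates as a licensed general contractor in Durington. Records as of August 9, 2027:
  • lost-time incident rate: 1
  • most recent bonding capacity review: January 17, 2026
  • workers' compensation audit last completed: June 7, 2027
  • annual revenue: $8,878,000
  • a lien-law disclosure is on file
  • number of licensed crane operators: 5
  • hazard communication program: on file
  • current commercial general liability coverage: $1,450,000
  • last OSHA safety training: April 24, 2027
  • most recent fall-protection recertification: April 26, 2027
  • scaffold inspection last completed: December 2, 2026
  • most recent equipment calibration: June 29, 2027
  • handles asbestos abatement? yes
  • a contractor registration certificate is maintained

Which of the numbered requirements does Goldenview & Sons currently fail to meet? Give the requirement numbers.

3, 6, 8

1. commercial general liability coverage $1,450,000 ≥ $1,400,000 → met
2. licensed crane operators 5 ≥ 3 → met
3. condition 'handles asbestos abatement' holds; bonding capacity review 569 days ago vs limit 540 → not met
4. fall-protection recertification 105 days ago vs limit 120 → met
5. equipment calibration 41 days ago vs limit 45 → met
6. workers' compensation audit 63 days ago vs limit 60 → not met
7. contractor registration certificate present → met
8. scaffold inspection 250 days ago vs limit 180 → not met
9. lost-time incident rate 1 ≤ 2 → met
10. OSHA safety training 107 days ago vs limit 120 → met
11. lien-law disclosure present → met
12. hazard communication program present → met
Not met: 3, 6, 8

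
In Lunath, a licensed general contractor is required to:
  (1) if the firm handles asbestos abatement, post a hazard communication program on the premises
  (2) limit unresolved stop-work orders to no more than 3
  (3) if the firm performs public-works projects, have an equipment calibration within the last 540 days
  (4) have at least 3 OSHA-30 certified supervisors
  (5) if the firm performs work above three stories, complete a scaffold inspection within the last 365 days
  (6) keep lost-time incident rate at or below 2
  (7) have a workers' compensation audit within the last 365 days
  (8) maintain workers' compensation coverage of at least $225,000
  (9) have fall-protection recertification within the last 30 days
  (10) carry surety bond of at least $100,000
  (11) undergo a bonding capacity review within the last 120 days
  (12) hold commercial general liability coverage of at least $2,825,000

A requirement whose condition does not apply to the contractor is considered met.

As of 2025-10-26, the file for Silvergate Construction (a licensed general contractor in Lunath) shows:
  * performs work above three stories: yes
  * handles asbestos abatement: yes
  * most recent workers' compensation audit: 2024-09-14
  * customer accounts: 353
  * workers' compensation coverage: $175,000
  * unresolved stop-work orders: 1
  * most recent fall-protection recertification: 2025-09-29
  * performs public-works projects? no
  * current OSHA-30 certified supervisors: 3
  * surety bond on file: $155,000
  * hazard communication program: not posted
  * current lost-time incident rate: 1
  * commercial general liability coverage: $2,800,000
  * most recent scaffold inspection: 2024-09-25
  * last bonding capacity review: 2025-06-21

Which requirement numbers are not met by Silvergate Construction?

1. condition 'handles asbestos abatement' holds; hazard communication program absent → not met
2. unresolved stop-work orders 1 ≤ 3 → met
3. condition 'performs public-works projects' does not hold → requirement n/a → met
4. OSHA-30 certified supervisors 3 ≥ 3 → met
5. condition 'performs work above three stories' holds; scaffold inspection 396 days ago vs limit 365 → not met
6. lost-time incident rate 1 ≤ 2 → met
7. workers' compensation audit 407 days ago vs limit 365 → not met
8. workers' compensation coverage $175,000 < $225,000 → not met
9. fall-protection recertification 27 days ago vs limit 30 → met
10. surety bond $155,000 ≥ $100,000 → met
11. bonding capacity review 127 days ago vs limit 120 → not met
12. commercial general liability coverage $2,800,000 < $2,825,000 → not met
Not met: 1, 5, 7, 8, 11, 12

1, 5, 7, 8, 11, 12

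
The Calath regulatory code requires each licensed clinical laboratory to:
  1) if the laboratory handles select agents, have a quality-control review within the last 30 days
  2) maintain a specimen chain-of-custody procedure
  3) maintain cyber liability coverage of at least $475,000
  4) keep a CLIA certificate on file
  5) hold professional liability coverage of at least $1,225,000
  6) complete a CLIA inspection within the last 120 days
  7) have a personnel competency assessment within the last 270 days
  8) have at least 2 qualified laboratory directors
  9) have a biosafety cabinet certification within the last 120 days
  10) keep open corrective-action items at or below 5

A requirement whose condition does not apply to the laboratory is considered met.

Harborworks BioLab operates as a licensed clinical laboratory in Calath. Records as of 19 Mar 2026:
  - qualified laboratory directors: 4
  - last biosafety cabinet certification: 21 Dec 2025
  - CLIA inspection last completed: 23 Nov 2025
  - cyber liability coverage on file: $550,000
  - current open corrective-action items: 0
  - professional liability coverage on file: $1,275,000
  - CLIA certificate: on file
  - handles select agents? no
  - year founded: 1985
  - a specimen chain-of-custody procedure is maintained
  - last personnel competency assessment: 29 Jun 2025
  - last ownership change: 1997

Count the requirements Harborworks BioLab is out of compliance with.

1. condition 'handles select agents' does not hold → requirement n/a → met
2. specimen chain-of-custody procedure present → met
3. cyber liability coverage $550,000 ≥ $475,000 → met
4. CLIA certificate present → met
5. professional liability coverage $1,275,000 ≥ $1,225,000 → met
6. CLIA inspection 116 days ago vs limit 120 → met
7. personnel competency assessment 263 days ago vs limit 270 → met
8. qualified laboratory directors 4 ≥ 2 → met
9. biosafety cabinet certification 88 days ago vs limit 120 → met
10. open corrective-action items 0 ≤ 5 → met
Not met: 0 of 10

0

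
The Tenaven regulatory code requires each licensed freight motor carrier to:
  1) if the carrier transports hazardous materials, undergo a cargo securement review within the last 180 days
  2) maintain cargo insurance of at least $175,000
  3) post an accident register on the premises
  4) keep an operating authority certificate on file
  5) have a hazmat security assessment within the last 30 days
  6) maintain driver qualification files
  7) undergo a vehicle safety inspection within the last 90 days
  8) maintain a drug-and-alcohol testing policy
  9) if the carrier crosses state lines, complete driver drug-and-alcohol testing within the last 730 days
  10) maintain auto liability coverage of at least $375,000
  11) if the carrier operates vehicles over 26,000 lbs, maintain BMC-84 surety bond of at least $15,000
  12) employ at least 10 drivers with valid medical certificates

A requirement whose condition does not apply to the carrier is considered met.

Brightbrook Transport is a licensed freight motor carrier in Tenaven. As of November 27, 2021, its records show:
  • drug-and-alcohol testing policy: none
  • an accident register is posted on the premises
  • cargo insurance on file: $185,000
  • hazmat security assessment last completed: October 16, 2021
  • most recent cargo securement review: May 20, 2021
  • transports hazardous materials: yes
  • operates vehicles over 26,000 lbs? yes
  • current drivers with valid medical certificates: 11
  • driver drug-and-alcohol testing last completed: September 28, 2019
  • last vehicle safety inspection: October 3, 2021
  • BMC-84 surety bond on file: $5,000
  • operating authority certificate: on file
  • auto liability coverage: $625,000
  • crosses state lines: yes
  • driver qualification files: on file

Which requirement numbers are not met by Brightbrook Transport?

1. condition 'transports hazardous materials' holds; cargo securement review 191 days ago vs limit 180 → not met
2. cargo insurance $185,000 ≥ $175,000 → met
3. accident register present → met
4. operating authority certificate present → met
5. hazmat security assessment 42 days ago vs limit 30 → not met
6. driver qualification files present → met
7. vehicle safety inspection 55 days ago vs limit 90 → met
8. drug-and-alcohol testing policy absent → not met
9. condition 'crosses state lines' holds; driver drug-and-alcohol testing 791 days ago vs limit 730 → not met
10. auto liability coverage $625,000 ≥ $375,000 → met
11. condition 'operates vehicles over 26,000 lbs' holds; BMC-84 surety bond $5,000 < $15,000 → not met
12. drivers with valid medical certificates 11 ≥ 10 → met
Not met: 1, 5, 8, 9, 11

1, 5, 8, 9, 11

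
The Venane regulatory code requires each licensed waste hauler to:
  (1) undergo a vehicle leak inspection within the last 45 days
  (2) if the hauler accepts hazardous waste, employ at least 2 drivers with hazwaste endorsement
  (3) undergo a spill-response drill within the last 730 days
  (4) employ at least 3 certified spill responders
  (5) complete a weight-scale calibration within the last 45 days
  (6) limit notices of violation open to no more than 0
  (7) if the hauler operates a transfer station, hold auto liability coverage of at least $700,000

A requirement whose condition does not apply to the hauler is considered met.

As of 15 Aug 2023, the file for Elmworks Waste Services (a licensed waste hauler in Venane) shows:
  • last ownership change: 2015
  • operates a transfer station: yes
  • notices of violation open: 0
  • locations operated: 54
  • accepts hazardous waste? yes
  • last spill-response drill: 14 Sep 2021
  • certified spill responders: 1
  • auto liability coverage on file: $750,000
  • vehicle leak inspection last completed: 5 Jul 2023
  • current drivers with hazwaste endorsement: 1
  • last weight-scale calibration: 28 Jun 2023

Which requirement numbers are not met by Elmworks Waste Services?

2, 4, 5

1. vehicle leak inspection 41 days ago vs limit 45 → met
2. condition 'accepts hazardous waste' holds; drivers with hazwaste endorsement 1 < 2 → not met
3. spill-response drill 700 days ago vs limit 730 → met
4. certified spill responders 1 < 3 → not met
5. weight-scale calibration 48 days ago vs limit 45 → not met
6. notices of violation open 0 ≤ 0 → met
7. condition 'operates a transfer station' holds; auto liability coverage $750,000 ≥ $700,000 → met
Not met: 2, 4, 5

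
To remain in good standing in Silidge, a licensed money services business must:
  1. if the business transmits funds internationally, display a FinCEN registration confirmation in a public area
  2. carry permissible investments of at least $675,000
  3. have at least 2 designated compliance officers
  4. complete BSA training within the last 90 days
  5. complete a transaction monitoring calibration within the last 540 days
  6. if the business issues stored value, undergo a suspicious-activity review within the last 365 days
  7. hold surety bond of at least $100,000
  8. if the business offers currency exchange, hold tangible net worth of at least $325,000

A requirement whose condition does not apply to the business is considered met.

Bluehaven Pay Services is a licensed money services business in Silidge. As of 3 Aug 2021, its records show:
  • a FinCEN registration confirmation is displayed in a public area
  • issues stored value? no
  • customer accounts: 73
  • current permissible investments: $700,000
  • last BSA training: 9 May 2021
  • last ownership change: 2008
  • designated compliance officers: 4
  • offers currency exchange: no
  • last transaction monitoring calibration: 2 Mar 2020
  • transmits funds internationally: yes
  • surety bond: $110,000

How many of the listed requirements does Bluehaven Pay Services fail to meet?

1. condition 'transmits funds internationally' holds; FinCEN registration confirmation present → met
2. permissible investments $700,000 ≥ $675,000 → met
3. designated compliance officers 4 ≥ 2 → met
4. BSA training 86 days ago vs limit 90 → met
5. transaction monitoring calibration 519 days ago vs limit 540 → met
6. condition 'issues stored value' does not hold → requirement n/a → met
7. surety bond $110,000 ≥ $100,000 → met
8. condition 'offers currency exchange' does not hold → requirement n/a → met
Not met: 0 of 8

0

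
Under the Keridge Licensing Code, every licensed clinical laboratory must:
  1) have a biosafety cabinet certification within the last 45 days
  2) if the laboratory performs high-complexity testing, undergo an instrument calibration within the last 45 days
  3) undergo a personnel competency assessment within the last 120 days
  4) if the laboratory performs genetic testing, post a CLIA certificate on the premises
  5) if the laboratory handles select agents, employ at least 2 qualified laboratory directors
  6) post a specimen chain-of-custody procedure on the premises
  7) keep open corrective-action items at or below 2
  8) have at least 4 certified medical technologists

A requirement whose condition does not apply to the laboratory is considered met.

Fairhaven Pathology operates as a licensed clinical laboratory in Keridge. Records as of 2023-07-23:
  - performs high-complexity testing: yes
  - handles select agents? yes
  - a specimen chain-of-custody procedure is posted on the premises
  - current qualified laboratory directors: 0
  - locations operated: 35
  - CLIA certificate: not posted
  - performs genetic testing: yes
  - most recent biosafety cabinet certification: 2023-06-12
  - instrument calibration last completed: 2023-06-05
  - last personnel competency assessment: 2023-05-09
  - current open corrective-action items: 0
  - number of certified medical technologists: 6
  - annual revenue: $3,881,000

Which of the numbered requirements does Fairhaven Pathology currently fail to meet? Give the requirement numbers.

1. biosafety cabinet certification 41 days ago vs limit 45 → met
2. condition 'performs high-complexity testing' holds; instrument calibration 48 days ago vs limit 45 → not met
3. personnel competency assessment 75 days ago vs limit 120 → met
4. condition 'performs genetic testing' holds; CLIA certificate absent → not met
5. condition 'handles select agents' holds; qualified laboratory directors 0 < 2 → not met
6. specimen chain-of-custody procedure present → met
7. open corrective-action items 0 ≤ 2 → met
8. certified medical technologists 6 ≥ 4 → met
Not met: 2, 4, 5

2, 4, 5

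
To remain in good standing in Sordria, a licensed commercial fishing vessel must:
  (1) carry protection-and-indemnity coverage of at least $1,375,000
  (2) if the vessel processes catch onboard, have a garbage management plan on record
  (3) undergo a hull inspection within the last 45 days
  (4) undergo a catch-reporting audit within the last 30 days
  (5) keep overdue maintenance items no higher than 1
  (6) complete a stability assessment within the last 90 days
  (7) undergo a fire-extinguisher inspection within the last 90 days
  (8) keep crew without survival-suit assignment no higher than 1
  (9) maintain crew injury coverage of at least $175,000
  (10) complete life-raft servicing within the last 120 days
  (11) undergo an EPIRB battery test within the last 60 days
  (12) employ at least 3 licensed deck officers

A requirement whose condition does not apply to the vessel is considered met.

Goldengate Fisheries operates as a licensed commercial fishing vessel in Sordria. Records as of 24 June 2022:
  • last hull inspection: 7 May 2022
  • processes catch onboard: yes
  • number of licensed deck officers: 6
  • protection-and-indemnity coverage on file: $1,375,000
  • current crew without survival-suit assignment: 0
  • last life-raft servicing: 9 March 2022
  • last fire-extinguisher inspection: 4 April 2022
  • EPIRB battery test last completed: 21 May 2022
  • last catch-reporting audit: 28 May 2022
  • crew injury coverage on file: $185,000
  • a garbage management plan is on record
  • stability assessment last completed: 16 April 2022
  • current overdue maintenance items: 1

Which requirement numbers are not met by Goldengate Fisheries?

3

1. protection-and-indemnity coverage $1,375,000 ≥ $1,375,000 → met
2. condition 'processes catch onboard' holds; garbage management plan present → met
3. hull inspection 48 days ago vs limit 45 → not met
4. catch-reporting audit 27 days ago vs limit 30 → met
5. overdue maintenance items 1 ≤ 1 → met
6. stability assessment 69 days ago vs limit 90 → met
7. fire-extinguisher inspection 81 days ago vs limit 90 → met
8. crew without survival-suit assignment 0 ≤ 1 → met
9. crew injury coverage $185,000 ≥ $175,000 → met
10. life-raft servicing 107 days ago vs limit 120 → met
11. EPIRB battery test 34 days ago vs limit 60 → met
12. licensed deck officers 6 ≥ 3 → met
Not met: 3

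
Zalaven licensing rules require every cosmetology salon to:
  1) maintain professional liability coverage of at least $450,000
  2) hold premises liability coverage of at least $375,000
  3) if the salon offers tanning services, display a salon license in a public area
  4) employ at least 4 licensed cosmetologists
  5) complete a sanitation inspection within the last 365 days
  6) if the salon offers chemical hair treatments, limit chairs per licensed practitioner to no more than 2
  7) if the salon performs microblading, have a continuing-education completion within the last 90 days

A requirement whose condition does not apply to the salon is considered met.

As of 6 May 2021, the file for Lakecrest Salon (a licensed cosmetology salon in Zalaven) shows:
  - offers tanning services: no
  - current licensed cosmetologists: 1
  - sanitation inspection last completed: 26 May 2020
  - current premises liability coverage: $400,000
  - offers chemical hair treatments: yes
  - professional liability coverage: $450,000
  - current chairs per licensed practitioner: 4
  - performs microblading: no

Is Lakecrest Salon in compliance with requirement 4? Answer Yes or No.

No

4. licensed cosmetologists 1 < 4 → not met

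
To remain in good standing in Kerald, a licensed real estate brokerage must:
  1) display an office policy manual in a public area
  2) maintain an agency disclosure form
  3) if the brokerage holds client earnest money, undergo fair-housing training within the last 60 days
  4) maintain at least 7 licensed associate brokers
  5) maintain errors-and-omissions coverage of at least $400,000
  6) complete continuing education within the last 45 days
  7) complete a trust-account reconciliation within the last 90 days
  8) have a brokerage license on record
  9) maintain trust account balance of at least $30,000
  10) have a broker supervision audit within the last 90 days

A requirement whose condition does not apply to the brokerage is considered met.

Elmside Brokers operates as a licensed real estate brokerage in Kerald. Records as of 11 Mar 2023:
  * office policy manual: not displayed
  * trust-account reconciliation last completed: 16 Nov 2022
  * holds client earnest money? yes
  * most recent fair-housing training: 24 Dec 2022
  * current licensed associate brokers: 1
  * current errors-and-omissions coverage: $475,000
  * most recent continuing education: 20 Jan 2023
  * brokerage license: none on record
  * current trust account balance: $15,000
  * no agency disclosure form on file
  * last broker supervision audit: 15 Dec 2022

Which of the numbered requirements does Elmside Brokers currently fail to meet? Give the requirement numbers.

1. office policy manual absent → not met
2. agency disclosure form absent → not met
3. condition 'holds client earnest money' holds; fair-housing training 77 days ago vs limit 60 → not met
4. licensed associate brokers 1 < 7 → not met
5. errors-and-omissions coverage $475,000 ≥ $400,000 → met
6. continuing education 50 days ago vs limit 45 → not met
7. trust-account reconciliation 115 days ago vs limit 90 → not met
8. brokerage license absent → not met
9. trust account balance $15,000 < $30,000 → not met
10. broker supervision audit 86 days ago vs limit 90 → met
Not met: 1, 2, 3, 4, 6, 7, 8, 9

1, 2, 3, 4, 6, 7, 8, 9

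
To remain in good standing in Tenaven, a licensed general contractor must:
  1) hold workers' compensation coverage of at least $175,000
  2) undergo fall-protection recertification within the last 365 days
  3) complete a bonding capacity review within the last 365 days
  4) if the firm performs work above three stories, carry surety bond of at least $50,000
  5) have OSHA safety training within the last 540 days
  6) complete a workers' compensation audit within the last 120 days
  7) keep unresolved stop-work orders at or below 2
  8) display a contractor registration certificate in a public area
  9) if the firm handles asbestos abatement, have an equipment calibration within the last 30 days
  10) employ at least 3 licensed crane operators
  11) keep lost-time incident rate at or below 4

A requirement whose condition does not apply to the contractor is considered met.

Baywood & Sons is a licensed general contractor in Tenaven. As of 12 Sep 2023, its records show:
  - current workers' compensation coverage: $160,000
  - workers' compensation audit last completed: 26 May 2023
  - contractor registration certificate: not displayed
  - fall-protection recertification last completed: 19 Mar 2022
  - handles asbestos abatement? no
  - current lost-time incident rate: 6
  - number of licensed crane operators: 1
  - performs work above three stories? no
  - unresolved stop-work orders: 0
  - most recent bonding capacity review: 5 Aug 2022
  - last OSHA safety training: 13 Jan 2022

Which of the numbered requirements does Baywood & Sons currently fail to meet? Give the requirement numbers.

1, 2, 3, 5, 8, 10, 11

1. workers' compensation coverage $160,000 < $175,000 → not met
2. fall-protection recertification 542 days ago vs limit 365 → not met
3. bonding capacity review 403 days ago vs limit 365 → not met
4. condition 'performs work above three stories' does not hold → requirement n/a → met
5. OSHA safety training 607 days ago vs limit 540 → not met
6. workers' compensation audit 109 days ago vs limit 120 → met
7. unresolved stop-work orders 0 ≤ 2 → met
8. contractor registration certificate absent → not met
9. condition 'handles asbestos abatement' does not hold → requirement n/a → met
10. licensed crane operators 1 < 3 → not met
11. lost-time incident rate 6 > 4 → not met
Not met: 1, 2, 3, 5, 8, 10, 11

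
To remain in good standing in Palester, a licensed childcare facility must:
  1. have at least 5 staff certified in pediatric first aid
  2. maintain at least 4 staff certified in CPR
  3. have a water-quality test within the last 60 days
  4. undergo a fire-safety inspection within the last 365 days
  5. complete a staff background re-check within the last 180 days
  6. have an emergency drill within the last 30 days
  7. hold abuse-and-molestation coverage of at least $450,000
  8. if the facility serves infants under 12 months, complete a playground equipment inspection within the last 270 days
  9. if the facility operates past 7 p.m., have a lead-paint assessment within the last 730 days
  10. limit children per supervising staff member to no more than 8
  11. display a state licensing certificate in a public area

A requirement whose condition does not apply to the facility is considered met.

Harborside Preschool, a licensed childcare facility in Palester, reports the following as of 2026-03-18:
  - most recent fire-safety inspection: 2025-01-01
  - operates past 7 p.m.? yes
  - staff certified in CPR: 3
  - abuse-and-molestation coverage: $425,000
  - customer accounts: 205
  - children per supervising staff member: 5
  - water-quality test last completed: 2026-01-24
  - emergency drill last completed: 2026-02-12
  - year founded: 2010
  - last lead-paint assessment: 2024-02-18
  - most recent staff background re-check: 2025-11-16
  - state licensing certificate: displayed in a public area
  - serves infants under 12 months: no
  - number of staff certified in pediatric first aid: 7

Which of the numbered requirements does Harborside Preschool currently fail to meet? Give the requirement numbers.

2, 4, 6, 7, 9

1. staff certified in pediatric first aid 7 ≥ 5 → met
2. staff certified in CPR 3 < 4 → not met
3. water-quality test 53 days ago vs limit 60 → met
4. fire-safety inspection 441 days ago vs limit 365 → not met
5. staff background re-check 122 days ago vs limit 180 → met
6. emergency drill 34 days ago vs limit 30 → not met
7. abuse-and-molestation coverage $425,000 < $450,000 → not met
8. condition 'serves infants under 12 months' does not hold → requirement n/a → met
9. condition 'operates past 7 p.m.' holds; lead-paint assessment 759 days ago vs limit 730 → not met
10. children per supervising staff member 5 ≤ 8 → met
11. state licensing certificate present → met
Not met: 2, 4, 6, 7, 9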